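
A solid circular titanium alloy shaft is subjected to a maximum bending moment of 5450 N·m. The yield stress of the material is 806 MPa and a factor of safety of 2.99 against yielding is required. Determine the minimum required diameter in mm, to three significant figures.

d = 59.1 mm

σ_allow = 806/2.99 = 269.6 MPa.
For a solid circular section σ = 32M/(πd³), so d³ = 32M/(π σ_allow) = 32×5450000/(π×269.6) = 205900 mm³.
d = 59.05 mm.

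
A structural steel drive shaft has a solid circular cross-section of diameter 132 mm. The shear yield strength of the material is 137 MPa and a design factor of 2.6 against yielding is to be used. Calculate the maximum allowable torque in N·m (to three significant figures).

τ_allow = 137/2.6 = 52.69 MPa.
For a solid shaft T_allow = τ_allow·πd³/16; πd³/16 = π×132³/16 = 451600 mm³.
T_allow = 52.69×451600 = 2.380×10^7 N·mm = 23800 N·m.

T_allow = 23800 N·m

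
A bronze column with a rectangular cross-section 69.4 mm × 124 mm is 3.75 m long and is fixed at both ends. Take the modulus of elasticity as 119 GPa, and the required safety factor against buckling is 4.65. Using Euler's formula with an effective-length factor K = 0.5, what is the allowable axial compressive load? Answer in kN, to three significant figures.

Buckling occurs about the weak axis: I_min = h·b³/12 = 124×69.4³/12 = 3.454×10^6 mm⁴ (b = 69.4 mm is the smaller dimension).
Effective length L_e = KL = 0.5×3.75 m = 1875 mm.
Euler critical load P_cr = π²EI/L_e² = π²×119000×3.454×10^6/1875² = 1.154×10^6 N.
P_allow = P_cr/n = 1.154×10^6/4.65 = 248100 N.

P_allow = 248 kN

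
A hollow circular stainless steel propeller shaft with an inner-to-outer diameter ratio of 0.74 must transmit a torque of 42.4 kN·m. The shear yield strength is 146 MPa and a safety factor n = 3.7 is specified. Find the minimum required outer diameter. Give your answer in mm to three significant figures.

d_o = 198 mm

τ_allow = 146/3.7 = 39.46 MPa.
For a hollow shaft τ = 16T/[πd_o³(1−k⁴)] with k = 0.74, so 1−k⁴ = 0.7001.
d_o³ = 16T/[π τ_allow (1−k⁴)] = 16×4.2400×10^7/(π×39.46×0.7001) = 7.816×10^6 mm³.
d_o = 198.5 mm.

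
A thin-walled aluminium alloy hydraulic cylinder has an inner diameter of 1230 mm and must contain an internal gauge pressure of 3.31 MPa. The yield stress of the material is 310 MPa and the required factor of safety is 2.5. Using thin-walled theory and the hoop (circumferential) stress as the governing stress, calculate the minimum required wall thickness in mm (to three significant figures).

t = 16.4 mm

σ_allow = 310/2.5 = 124.0 MPa.
Hoop stress σ_h = pD/(2t), so t = pD/(2σ_allow) = 3.31×1230/(2×124.0) = 16.42 mm.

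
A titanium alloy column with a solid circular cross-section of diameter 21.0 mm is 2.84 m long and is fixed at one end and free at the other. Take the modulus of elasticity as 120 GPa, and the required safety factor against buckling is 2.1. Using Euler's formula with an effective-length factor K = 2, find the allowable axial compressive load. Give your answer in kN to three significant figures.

P_allow = 0.167 kN

I = πd⁴/64 = π×21.0⁴/64 = 9547 mm⁴.
Effective length L_e = KL = 2×2.84 m = 5680 mm.
Euler critical load P_cr = π²EI/L_e² = π²×120000×9547/5680² = 350.5 N.
P_allow = P_cr/n = 350.5/2.1 = 166.9 N.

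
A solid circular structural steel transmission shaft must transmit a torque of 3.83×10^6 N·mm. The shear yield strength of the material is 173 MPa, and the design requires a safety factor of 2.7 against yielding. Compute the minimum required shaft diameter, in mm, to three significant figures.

d = 67.3 mm

Allowable shear stress τ_allow = 173/2.7 = 64.07 MPa.
For a solid shaft τ = 16T/(πd³), so d³ = 16T/(π τ_allow) = 16×3830000/(π×64.07) = 304400 mm³.
d = (304400)^(1/3) = 67.27 mm.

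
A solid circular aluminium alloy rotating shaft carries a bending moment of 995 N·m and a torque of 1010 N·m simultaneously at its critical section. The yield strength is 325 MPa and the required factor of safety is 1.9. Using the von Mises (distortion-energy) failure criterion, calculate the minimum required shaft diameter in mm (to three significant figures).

d = 42.9 mm

σ_allow = σ_y/n = 325/1.9 = 171.1 MPa.
For a solid shaft σ_b = 32M/(πd³) and τ = 16T/(πd³), so the von Mises stress is σ' = (16/πd³)·√(4M²+3T²).
√(4M²+3T²) = √(4×(995000)² + 3×(1.010×10^6)²) = 2.650×10^6 N·mm.
d³ = 16×2.650×10^6/(π×171.1) = 78890 mm³.
d = 42.89 mm.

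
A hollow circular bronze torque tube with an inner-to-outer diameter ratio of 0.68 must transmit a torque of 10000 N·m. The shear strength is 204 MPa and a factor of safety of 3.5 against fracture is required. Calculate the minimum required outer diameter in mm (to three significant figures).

d_o = 104 mm

τ_allow = 204/3.5 = 58.29 MPa.
For a hollow shaft τ = 16T/[πd_o³(1−k⁴)] with k = 0.68, so 1−k⁴ = 0.7862.
d_o³ = 16T/[π τ_allow (1−k⁴)] = 16×1.0000×10^7/(π×58.29×0.7862) = 1.111×10^6 mm³.
d_o = 103.6 mm.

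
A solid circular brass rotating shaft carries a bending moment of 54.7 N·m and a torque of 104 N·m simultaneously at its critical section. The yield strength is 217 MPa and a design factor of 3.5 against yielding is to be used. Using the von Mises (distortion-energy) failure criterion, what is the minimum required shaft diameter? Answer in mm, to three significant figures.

d = 25.9 mm

σ_allow = σ_y/n = 217/3.5 = 62.00 MPa.
For a solid shaft σ_b = 32M/(πd³) and τ = 16T/(πd³), so the von Mises stress is σ' = (16/πd³)·√(4M²+3T²).
√(4M²+3T²) = √(4×(54700)² + 3×(104000)²) = 210800 N·mm.
d³ = 16×210800/(π×62.00) = 17310 mm³.
d = 25.87 mm.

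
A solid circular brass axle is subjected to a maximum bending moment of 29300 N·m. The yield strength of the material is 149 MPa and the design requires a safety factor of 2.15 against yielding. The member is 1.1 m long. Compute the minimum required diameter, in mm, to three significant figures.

σ_allow = 149/2.15 = 69.30 MPa.
For a solid circular section σ = 32M/(πd³), so d³ = 32M/(π σ_allow) = 32×2.9300×10^7/(π×69.30) = 4.306×10^6 mm³.
d = 162.7 mm.

d = 163 mm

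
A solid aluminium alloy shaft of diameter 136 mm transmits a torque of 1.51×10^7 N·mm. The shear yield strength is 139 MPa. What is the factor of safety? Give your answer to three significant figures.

τ = 16T/(πd³) = 16×1.5100×10^7/(π×136³) = 30.57 MPa.
n = τ_limit/τ = 139/30.57 = 4.547.

n = 4.55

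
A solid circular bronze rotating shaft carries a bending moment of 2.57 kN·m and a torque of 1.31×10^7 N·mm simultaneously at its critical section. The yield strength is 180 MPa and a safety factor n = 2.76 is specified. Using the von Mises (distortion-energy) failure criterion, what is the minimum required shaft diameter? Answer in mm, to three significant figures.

σ_allow = σ_y/n = 180/2.76 = 65.22 MPa.
For a solid shaft σ_b = 32M/(πd³) and τ = 16T/(πd³), so the von Mises stress is σ' = (16/πd³)·√(4M²+3T²).
√(4M²+3T²) = √(4×(2.570×10^6)² + 3×(1.310×10^7)²) = 2.326×10^7 N·mm.
d³ = 16×2.326×10^7/(π×65.22) = 1.817×10^6 mm³.
d = 122.0 mm.

d = 122 mm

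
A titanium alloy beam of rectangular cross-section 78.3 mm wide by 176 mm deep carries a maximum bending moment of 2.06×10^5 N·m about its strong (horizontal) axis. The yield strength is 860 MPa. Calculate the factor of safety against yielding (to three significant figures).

n = 1.69

Section modulus S = bh²/6 = 78.3×176²/6 = 404200 mm³.
σ = M/S = 2.0600×10^8/404200 = 509.6 MPa.
n = 860/509.6 = 1.688.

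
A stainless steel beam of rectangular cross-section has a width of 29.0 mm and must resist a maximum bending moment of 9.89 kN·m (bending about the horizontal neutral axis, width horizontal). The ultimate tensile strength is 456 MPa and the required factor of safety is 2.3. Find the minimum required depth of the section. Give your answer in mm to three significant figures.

σ_allow = 456/2.3 = 198.3 MPa.
For a rectangular section σ = 6M/(bh²), so h² = 6M/(b σ_allow) = 6×9890000/(29.0×198.3) = 10320 mm².
h = 101.6 mm.

h = 102 mm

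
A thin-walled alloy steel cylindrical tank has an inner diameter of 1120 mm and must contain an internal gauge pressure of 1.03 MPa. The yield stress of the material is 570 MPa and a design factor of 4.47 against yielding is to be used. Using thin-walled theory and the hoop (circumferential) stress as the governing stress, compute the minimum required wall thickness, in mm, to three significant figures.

t = 4.52 mm

σ_allow = 570/4.47 = 127.5 MPa.
Hoop stress σ_h = pD/(2t), so t = pD/(2σ_allow) = 1.03×1120/(2×127.5) = 4.523 mm.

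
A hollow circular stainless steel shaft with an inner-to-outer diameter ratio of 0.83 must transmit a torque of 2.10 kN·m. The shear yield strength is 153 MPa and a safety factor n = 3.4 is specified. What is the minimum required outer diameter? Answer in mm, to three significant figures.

d_o = 76.8 mm

τ_allow = 153/3.4 = 45.00 MPa.
For a hollow shaft τ = 16T/[πd_o³(1−k⁴)] with k = 0.83, so 1−k⁴ = 0.5254.
d_o³ = 16T/[π τ_allow (1−k⁴)] = 16×2100000/(π×45.00×0.5254) = 452300 mm³.
d_o = 76.76 mm.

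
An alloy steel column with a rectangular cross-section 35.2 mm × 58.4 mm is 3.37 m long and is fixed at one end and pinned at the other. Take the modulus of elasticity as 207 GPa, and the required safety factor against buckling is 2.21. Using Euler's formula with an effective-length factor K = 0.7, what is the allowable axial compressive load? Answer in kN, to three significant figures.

P_allow = 35.3 kN

Buckling occurs about the weak axis: I_min = h·b³/12 = 58.4×35.2³/12 = 212300 mm⁴ (b = 35.2 mm is the smaller dimension).
Effective length L_e = KL = 0.7×3.37 m = 2359 mm.
Euler critical load P_cr = π²EI/L_e² = π²×207000×212300/2359² = 77920 N.
P_allow = P_cr/n = 77920/2.21 = 35260 N.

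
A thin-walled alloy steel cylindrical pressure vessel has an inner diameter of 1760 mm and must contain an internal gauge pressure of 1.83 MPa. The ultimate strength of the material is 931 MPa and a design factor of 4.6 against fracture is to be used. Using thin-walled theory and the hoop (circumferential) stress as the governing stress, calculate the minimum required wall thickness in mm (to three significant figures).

t = 7.96 mm

σ_allow = 931/4.6 = 202.4 MPa.
Hoop stress σ_h = pD/(2t), so t = pD/(2σ_allow) = 1.83×1760/(2×202.4) = 7.957 mm.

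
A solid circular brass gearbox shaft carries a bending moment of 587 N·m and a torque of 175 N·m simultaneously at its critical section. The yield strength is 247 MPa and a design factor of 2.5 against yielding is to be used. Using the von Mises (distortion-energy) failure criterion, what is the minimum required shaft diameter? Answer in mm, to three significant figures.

d = 39.7 mm

σ_allow = σ_y/n = 247/2.5 = 98.80 MPa.
For a solid shaft σ_b = 32M/(πd³) and τ = 16T/(πd³), so the von Mises stress is σ' = (16/πd³)·√(4M²+3T²).
√(4M²+3T²) = √(4×(587000)² + 3×(175000)²) = 1.212×10^6 N·mm.
d³ = 16×1.212×10^6/(π×98.80) = 62500 mm³.
d = 39.69 mm.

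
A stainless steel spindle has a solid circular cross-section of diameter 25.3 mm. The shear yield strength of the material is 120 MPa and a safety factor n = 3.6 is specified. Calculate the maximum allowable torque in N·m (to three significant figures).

T_allow = 106 N·m

τ_allow = 120/3.6 = 33.33 MPa.
For a solid shaft T_allow = τ_allow·πd³/16; πd³/16 = π×25.3³/16 = 3180 mm³.
T_allow = 33.33×3180 = 106000 N·mm = 106.0 N·m.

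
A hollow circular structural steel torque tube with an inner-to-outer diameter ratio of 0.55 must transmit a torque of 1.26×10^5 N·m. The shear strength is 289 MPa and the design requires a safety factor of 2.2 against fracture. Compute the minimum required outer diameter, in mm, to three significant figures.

τ_allow = 289/2.2 = 131.4 MPa.
For a hollow shaft τ = 16T/[πd_o³(1−k⁴)] with k = 0.55, so 1−k⁴ = 0.9085.
d_o³ = 16T/[π τ_allow (1−k⁴)] = 16×1.2600×10^8/(π×131.4×0.9085) = 5.377×10^6 mm³.
d_o = 175.2 mm.

d_o = 175 mm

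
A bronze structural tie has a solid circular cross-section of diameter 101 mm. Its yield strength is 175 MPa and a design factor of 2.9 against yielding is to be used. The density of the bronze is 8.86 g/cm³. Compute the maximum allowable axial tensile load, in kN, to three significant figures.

σ_allow = 175/2.9 = 60.34 MPa.
A = πd²/4 = π×101²/4 = 8012 mm².
F_allow = σ_allow × A = 60.34×8012 = 483500 N.

F_allow = 483 kN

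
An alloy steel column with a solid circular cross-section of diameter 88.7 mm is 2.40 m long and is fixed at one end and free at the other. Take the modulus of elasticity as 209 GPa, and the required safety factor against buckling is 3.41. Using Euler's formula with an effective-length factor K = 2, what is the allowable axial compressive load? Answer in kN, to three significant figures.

I = πd⁴/64 = π×88.7⁴/64 = 3.039×10^6 mm⁴.
Effective length L_e = KL = 2×2.40 m = 4800 mm.
Euler critical load P_cr = π²EI/L_e² = π²×209000×3.039×10^6/4800² = 272000 N.
P_allow = P_cr/n = 272000/3.41 = 79780 N.

P_allow = 79.8 kN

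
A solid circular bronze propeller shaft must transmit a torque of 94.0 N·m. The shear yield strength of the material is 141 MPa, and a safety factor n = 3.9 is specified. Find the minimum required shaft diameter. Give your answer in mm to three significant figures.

Allowable shear stress τ_allow = 141/3.9 = 36.15 MPa.
For a solid shaft τ = 16T/(πd³), so d³ = 16T/(π τ_allow) = 16×94000/(π×36.15) = 13240 mm³.
d = (13240)^(1/3) = 23.66 mm.

d = 23.7 mm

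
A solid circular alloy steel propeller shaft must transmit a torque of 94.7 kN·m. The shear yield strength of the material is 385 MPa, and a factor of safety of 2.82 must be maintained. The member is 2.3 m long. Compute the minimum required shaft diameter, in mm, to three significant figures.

d = 152 mm

Allowable shear stress τ_allow = 385/2.82 = 136.5 MPa.
For a solid shaft τ = 16T/(πd³), so d³ = 16T/(π τ_allow) = 16×9.4700×10^7/(π×136.5) = 3.533×10^6 mm³.
d = (3.533×10^6)^(1/3) = 152.3 mm.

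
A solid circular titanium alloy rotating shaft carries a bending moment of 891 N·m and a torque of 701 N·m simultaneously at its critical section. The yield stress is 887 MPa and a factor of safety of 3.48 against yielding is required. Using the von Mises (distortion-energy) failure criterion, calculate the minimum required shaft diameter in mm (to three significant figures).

d = 35.1 mm

σ_allow = σ_y/n = 887/3.48 = 254.9 MPa.
For a solid shaft σ_b = 32M/(πd³) and τ = 16T/(πd³), so the von Mises stress is σ' = (16/πd³)·√(4M²+3T²).
√(4M²+3T²) = √(4×(891000)² + 3×(701000)²) = 2.156×10^6 N·mm.
d³ = 16×2.156×10^6/(π×254.9) = 43090 mm³.
d = 35.06 mm.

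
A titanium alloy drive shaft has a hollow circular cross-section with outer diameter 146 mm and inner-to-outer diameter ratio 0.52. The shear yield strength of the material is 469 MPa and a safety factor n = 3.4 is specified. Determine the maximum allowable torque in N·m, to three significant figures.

τ_allow = 469/3.4 = 137.9 MPa.
For a hollow shaft T_allow = τ_allow·πd_o³(1−k⁴)/16 with 1−k⁴ = 0.9269, so πd_o³(1−k⁴)/16 = 566400 mm³.
T_allow = 137.9×566400 = 7.813×10^7 N·mm = 78130 N·m.

T_allow = 78100 N·m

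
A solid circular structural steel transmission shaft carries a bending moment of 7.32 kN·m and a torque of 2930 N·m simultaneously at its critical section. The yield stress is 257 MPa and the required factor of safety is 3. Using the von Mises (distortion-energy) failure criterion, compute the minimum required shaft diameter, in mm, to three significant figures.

d = 97.3 mm

σ_allow = σ_y/n = 257/3 = 85.67 MPa.
For a solid shaft σ_b = 32M/(πd³) and τ = 16T/(πd³), so the von Mises stress is σ' = (16/πd³)·√(4M²+3T²).
√(4M²+3T²) = √(4×(7.320×10^6)² + 3×(2.930×10^6)²) = 1.549×10^7 N·mm.
d³ = 16×1.549×10^7/(π×85.67) = 921200 mm³.
d = 97.30 mm.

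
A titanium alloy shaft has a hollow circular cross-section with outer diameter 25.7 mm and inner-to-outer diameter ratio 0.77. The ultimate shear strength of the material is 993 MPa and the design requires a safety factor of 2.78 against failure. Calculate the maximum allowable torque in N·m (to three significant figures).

τ_allow = 993/2.78 = 357.2 MPa.
For a hollow shaft T_allow = τ_allow·πd_o³(1−k⁴)/16 with 1−k⁴ = 0.6485, so πd_o³(1−k⁴)/16 = 2161 mm³.
T_allow = 357.2×2161 = 772000 N·mm = 772.0 N·m.

T_allow = 772 N·m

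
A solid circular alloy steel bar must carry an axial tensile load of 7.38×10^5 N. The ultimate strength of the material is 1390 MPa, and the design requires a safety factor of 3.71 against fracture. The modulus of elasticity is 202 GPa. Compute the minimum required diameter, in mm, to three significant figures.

d = 50.1 mm

Allowable stress σ_allow = 1390/3.71 = 374.7 MPa.
Required area A = F/σ_allow = 738000/374.7 = 1970 mm².
A = πd²/4 → d = √(4A/π) = 50.08 mm.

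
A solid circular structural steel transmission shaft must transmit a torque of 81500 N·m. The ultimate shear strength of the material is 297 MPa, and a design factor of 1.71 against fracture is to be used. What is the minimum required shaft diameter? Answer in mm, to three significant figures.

d = 134 mm

Allowable shear stress τ_allow = 297/1.71 = 173.7 MPa.
For a solid shaft τ = 16T/(πd³), so d³ = 16T/(π τ_allow) = 16×8.1500×10^7/(π×173.7) = 2.390×10^6 mm³.
d = (2.390×10^6)^(1/3) = 133.7 mm.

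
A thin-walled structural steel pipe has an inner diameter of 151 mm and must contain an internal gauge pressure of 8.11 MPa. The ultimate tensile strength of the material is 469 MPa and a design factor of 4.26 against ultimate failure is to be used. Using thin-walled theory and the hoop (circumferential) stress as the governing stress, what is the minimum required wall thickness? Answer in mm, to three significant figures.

t = 5.56 mm

σ_allow = 469/4.26 = 110.1 MPa.
Hoop stress σ_h = pD/(2t), so t = pD/(2σ_allow) = 8.11×151/(2×110.1) = 5.562 mm.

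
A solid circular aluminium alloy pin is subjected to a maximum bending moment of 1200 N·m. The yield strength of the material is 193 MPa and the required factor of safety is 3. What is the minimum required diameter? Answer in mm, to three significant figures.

d = 57.5 mm

σ_allow = 193/3 = 64.33 MPa.
For a solid circular section σ = 32M/(πd³), so d³ = 32M/(π σ_allow) = 32×1200000/(π×64.33) = 190000 mm³.
d = 57.49 mm.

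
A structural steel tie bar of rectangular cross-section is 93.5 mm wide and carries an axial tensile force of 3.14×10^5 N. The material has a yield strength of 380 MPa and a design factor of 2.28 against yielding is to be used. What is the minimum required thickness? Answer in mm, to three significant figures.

t = 20.1 mm

σ_allow = 380/2.28 = 166.7 MPa.
Required area A = F/σ_allow = 314000/166.7 = 1884 mm².
t = A/w = 1884/93.5 = 20.15 mm.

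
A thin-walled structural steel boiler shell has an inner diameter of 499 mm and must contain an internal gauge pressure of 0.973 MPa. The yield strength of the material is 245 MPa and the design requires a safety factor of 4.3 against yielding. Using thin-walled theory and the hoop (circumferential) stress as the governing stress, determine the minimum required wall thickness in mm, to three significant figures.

σ_allow = 245/4.3 = 56.98 MPa.
Hoop stress σ_h = pD/(2t), so t = pD/(2σ_allow) = 0.973×499/(2×56.98) = 4.261 mm.

t = 4.26 mm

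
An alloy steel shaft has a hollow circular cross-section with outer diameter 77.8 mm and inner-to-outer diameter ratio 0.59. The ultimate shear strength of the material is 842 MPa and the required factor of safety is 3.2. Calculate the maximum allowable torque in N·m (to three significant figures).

T_allow = 21400 N·m

τ_allow = 842/3.2 = 263.1 MPa.
For a hollow shaft T_allow = τ_allow·πd_o³(1−k⁴)/16 with 1−k⁴ = 0.8788, so πd_o³(1−k⁴)/16 = 81260 mm³.
T_allow = 263.1×81260 = 2.138×10^7 N·mm = 21380 N·m.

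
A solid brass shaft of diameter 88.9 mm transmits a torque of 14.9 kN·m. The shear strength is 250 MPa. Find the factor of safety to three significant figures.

τ = 16T/(πd³) = 16×1.4900×10^7/(π×88.9³) = 108.0 MPa.
n = τ_limit/τ = 250/108.0 = 2.315.

n = 2.31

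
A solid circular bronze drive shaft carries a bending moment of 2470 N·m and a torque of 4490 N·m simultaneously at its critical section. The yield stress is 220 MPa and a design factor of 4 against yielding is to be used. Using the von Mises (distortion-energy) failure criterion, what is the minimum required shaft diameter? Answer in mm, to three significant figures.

σ_allow = σ_y/n = 220/4 = 55.00 MPa.
For a solid shaft σ_b = 32M/(πd³) and τ = 16T/(πd³), so the von Mises stress is σ' = (16/πd³)·√(4M²+3T²).
√(4M²+3T²) = √(4×(2.470×10^6)² + 3×(4.490×10^6)²) = 9.213×10^6 N·mm.
d³ = 16×9.213×10^6/(π×55.00) = 853100 mm³.
d = 94.84 mm.

d = 94.8 mm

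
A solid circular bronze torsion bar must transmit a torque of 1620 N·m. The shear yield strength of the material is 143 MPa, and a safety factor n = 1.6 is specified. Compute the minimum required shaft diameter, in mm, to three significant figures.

Allowable shear stress τ_allow = 143/1.6 = 89.38 MPa.
For a solid shaft τ = 16T/(πd³), so d³ = 16T/(π τ_allow) = 16×1620000/(π×89.38) = 92310 mm³.
d = (92310)^(1/3) = 45.19 mm.

d = 45.2 mm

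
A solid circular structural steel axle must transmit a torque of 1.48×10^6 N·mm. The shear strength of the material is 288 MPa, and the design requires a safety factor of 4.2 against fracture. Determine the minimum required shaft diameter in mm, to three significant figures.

d = 47.9 mm

Allowable shear stress τ_allow = 288/4.2 = 68.57 MPa.
For a solid shaft τ = 16T/(πd³), so d³ = 16T/(π τ_allow) = 16×1480000/(π×68.57) = 109900 mm³.
d = (109900)^(1/3) = 47.90 mm.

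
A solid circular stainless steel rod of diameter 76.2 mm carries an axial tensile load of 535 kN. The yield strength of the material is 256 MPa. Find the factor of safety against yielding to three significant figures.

n = 2.18

A = πd²/4 = 4560 mm².
σ = F/A = 535000/4560 = 117.3 MPa.
n = 256/117.3 = 2.182.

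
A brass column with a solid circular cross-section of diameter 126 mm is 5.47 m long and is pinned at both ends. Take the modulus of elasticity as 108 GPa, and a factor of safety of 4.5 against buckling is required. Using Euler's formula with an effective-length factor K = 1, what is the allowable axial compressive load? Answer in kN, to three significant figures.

I = πd⁴/64 = π×126⁴/64 = 1.237×10^7 mm⁴.
Effective length L_e = KL = 1×5.47 m = 5470 mm.
Euler critical load P_cr = π²EI/L_e² = π²×108000×1.237×10^7/5470² = 440800 N.
P_allow = P_cr/n = 440800/4.5 = 97950 N.

P_allow = 97.9 kN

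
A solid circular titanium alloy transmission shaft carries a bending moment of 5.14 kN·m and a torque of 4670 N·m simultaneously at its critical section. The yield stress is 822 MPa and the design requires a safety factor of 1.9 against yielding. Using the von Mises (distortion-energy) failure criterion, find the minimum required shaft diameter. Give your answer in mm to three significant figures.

d = 53.6 mm

σ_allow = σ_y/n = 822/1.9 = 432.6 MPa.
For a solid shaft σ_b = 32M/(πd³) and τ = 16T/(πd³), so the von Mises stress is σ' = (16/πd³)·√(4M²+3T²).
√(4M²+3T²) = √(4×(5.140×10^6)² + 3×(4.670×10^6)²) = 1.308×10^7 N·mm.
d³ = 16×1.308×10^7/(π×432.6) = 154000 mm³.
d = 53.60 mm.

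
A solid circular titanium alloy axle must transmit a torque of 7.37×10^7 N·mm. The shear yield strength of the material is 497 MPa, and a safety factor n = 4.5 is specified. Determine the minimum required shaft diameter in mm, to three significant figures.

Allowable shear stress τ_allow = 497/4.5 = 110.4 MPa.
For a solid shaft τ = 16T/(πd³), so d³ = 16T/(π τ_allow) = 16×7.3700×10^7/(π×110.4) = 3.399×10^6 mm³.
d = (3.399×10^6)^(1/3) = 150.3 mm.

d = 150 mm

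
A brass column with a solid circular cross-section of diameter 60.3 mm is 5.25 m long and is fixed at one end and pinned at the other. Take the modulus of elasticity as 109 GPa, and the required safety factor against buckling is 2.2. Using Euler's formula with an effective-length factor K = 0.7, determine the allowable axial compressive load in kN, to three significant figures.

I = πd⁴/64 = π×60.3⁴/64 = 649000 mm⁴.
Effective length L_e = KL = 0.7×5.25 m = 3675 mm.
Euler critical load P_cr = π²EI/L_e² = π²×109000×649000/3675² = 51700 N.
P_allow = P_cr/n = 51700/2.2 = 23500 N.

P_allow = 23.5 kN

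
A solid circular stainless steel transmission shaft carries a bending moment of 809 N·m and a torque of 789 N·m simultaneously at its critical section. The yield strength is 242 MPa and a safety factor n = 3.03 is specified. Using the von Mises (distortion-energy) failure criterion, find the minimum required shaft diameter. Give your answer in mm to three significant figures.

d = 51.3 mm

σ_allow = σ_y/n = 242/3.03 = 79.87 MPa.
For a solid shaft σ_b = 32M/(πd³) and τ = 16T/(πd³), so the von Mises stress is σ' = (16/πd³)·√(4M²+3T²).
√(4M²+3T²) = √(4×(809000)² + 3×(789000)²) = 2.118×10^6 N·mm.
d³ = 16×2.118×10^6/(π×79.87) = 135100 mm³.
d = 51.31 mm.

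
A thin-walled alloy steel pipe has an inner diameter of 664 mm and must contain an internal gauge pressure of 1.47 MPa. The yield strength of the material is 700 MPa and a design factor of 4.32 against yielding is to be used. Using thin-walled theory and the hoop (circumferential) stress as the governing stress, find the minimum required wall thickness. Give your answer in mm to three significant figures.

σ_allow = 700/4.32 = 162.0 MPa.
Hoop stress σ_h = pD/(2t), so t = pD/(2σ_allow) = 1.47×664/(2×162.0) = 3.012 mm.

t = 3.01 mm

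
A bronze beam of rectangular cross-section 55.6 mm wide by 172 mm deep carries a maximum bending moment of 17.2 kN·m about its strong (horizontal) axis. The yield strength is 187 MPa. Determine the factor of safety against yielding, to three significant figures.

n = 2.98

Section modulus S = bh²/6 = 55.6×172²/6 = 274100 mm³.
σ = M/S = 1.7200×10^7/274100 = 62.74 MPa.
n = 187/62.74 = 2.981.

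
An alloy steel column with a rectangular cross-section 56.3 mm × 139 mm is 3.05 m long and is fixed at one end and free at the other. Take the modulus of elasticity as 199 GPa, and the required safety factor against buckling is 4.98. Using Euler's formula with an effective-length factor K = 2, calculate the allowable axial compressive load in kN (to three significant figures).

P_allow = 21.9 kN

Buckling occurs about the weak axis: I_min = h·b³/12 = 139×56.3³/12 = 2.067×10^6 mm⁴ (b = 56.3 mm is the smaller dimension).
Effective length L_e = KL = 2×3.05 m = 6100 mm.
Euler critical load P_cr = π²EI/L_e² = π²×199000×2.067×10^6/6100² = 109100 N.
P_allow = P_cr/n = 109100/4.98 = 21910 N.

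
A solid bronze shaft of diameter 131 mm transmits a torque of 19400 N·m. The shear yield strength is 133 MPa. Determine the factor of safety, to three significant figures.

n = 3.03

τ = 16T/(πd³) = 16×1.9400×10^7/(π×131³) = 43.95 MPa.
n = τ_limit/τ = 133/43.95 = 3.026.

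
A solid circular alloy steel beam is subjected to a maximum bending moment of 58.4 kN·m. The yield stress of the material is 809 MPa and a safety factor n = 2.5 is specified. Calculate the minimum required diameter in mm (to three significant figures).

σ_allow = 809/2.5 = 323.6 MPa.
For a solid circular section σ = 32M/(πd³), so d³ = 32M/(π σ_allow) = 32×5.8400×10^7/(π×323.6) = 1.838×10^6 mm³.
d = 122.5 mm.

d = 122 mm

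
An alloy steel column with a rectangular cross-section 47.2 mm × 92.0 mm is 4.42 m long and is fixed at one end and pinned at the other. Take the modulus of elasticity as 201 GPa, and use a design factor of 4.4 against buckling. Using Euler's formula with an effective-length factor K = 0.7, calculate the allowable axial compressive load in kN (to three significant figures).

P_allow = 38.0 kN

Buckling occurs about the weak axis: I_min = h·b³/12 = 92.0×47.2³/12 = 806200 mm⁴ (b = 47.2 mm is the smaller dimension).
Effective length L_e = KL = 0.7×4.42 m = 3094 mm.
Euler critical load P_cr = π²EI/L_e² = π²×201000×806200/3094² = 167100 N.
P_allow = P_cr/n = 167100/4.4 = 37970 N.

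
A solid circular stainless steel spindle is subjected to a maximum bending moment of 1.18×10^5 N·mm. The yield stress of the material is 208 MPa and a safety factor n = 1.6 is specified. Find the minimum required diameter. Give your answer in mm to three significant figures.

σ_allow = 208/1.6 = 130.0 MPa.
For a solid circular section σ = 32M/(πd³), so d³ = 32M/(π σ_allow) = 32×118000/(π×130.0) = 9246 mm³.
d = 20.99 mm.

d = 21.0 mm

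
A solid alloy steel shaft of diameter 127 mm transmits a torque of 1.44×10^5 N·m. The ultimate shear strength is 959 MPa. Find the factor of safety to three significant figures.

n = 2.68

τ = 16T/(πd³) = 16×1.4400×10^8/(π×127³) = 358.0 MPa.
n = τ_limit/τ = 959/358.0 = 2.679.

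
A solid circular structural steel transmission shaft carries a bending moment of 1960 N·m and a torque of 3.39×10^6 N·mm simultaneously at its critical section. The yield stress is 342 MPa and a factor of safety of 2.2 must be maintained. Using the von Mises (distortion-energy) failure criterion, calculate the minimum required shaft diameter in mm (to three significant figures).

d = 61.4 mm

σ_allow = σ_y/n = 342/2.2 = 155.5 MPa.
For a solid shaft σ_b = 32M/(πd³) and τ = 16T/(πd³), so the von Mises stress is σ' = (16/πd³)·√(4M²+3T²).
√(4M²+3T²) = √(4×(1.960×10^6)² + 3×(3.390×10^6)²) = 7.060×10^6 N·mm.
d³ = 16×7.060×10^6/(π×155.5) = 231300 mm³.
d = 61.38 mm.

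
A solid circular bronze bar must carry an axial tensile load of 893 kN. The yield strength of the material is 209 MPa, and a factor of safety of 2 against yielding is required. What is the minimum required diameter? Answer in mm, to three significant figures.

Allowable stress σ_allow = 209/2 = 104.5 MPa.
Required area A = F/σ_allow = 893000/104.5 = 8545 mm².
A = πd²/4 → d = √(4A/π) = 104.3 mm.

d = 104 mm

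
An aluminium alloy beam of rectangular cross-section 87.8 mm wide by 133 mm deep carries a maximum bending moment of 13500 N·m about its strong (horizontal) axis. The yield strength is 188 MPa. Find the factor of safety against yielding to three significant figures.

Section modulus S = bh²/6 = 87.8×133²/6 = 258800 mm³.
σ = M/S = 1.3500×10^7/258800 = 52.15 MPa.
n = 188/52.15 = 3.605.

n = 3.60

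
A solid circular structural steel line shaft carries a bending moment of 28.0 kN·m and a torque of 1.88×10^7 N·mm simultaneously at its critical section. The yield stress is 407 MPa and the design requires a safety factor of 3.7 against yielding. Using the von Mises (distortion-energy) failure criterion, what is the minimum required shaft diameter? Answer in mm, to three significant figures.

σ_allow = σ_y/n = 407/3.7 = 110.0 MPa.
For a solid shaft σ_b = 32M/(πd³) and τ = 16T/(πd³), so the von Mises stress is σ' = (16/πd³)·√(4M²+3T²).
√(4M²+3T²) = √(4×(2.800×10^7)² + 3×(1.880×10^7)²) = 6.478×10^7 N·mm.
d³ = 16×6.478×10^7/(π×110.0) = 2.999×10^6 mm³.
d = 144.2 mm.

d = 144 mm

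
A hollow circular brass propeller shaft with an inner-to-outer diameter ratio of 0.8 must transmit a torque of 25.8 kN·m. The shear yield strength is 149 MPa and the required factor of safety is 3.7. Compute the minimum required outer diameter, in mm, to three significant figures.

d_o = 177 mm

τ_allow = 149/3.7 = 40.27 MPa.
For a hollow shaft τ = 16T/[πd_o³(1−k⁴)] with k = 0.8, so 1−k⁴ = 0.5904.
d_o³ = 16T/[π τ_allow (1−k⁴)] = 16×2.5800×10^7/(π×40.27×0.5904) = 5.527×10^6 mm³.
d_o = 176.8 mm.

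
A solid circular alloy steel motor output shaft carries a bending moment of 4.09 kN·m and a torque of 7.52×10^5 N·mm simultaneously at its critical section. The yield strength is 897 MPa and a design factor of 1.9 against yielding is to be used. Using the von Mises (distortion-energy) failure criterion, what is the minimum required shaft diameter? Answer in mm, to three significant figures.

d = 44.7 mm

σ_allow = σ_y/n = 897/1.9 = 472.1 MPa.
For a solid shaft σ_b = 32M/(πd³) and τ = 16T/(πd³), so the von Mises stress is σ' = (16/πd³)·√(4M²+3T²).
√(4M²+3T²) = √(4×(4.090×10^6)² + 3×(752000)²) = 8.283×10^6 N·mm.
d³ = 16×8.283×10^6/(π×472.1) = 89360 mm³.
d = 44.71 mm.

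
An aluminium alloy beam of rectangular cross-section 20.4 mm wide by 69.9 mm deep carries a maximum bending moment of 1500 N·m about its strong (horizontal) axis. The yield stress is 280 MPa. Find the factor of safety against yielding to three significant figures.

Section modulus S = bh²/6 = 20.4×69.9²/6 = 16610 mm³.
σ = M/S = 1500000/16610 = 90.29 MPa.
n = 280/90.29 = 3.101.

n = 3.10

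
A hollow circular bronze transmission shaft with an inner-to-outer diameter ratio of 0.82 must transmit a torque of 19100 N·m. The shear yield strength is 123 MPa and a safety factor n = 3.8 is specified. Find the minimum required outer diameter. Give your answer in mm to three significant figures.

d_o = 176 mm

τ_allow = 123/3.8 = 32.37 MPa.
For a hollow shaft τ = 16T/[πd_o³(1−k⁴)] with k = 0.82, so 1−k⁴ = 0.5479.
d_o³ = 16T/[π τ_allow (1−k⁴)] = 16×1.9100×10^7/(π×32.37×0.5479) = 5.485×10^6 mm³.
d_o = 176.4 mm.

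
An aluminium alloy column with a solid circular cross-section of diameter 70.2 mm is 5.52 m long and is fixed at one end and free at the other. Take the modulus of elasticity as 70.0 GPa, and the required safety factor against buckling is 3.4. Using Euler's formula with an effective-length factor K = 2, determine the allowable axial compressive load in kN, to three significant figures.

P_allow = 1.99 kN

I = πd⁴/64 = π×70.2⁴/64 = 1.192×10^6 mm⁴.
Effective length L_e = KL = 2×5.52 m = 11040 mm.
Euler critical load P_cr = π²EI/L_e² = π²×70000×1.192×10^6/11040² = 6757 N.
P_allow = P_cr/n = 6757/3.4 = 1987 N.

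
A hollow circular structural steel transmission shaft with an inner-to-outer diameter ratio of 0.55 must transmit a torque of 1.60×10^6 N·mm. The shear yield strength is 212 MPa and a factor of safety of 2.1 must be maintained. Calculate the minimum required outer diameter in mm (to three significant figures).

d_o = 44.6 mm

τ_allow = 212/2.1 = 101.0 MPa.
For a hollow shaft τ = 16T/[πd_o³(1−k⁴)] with k = 0.55, so 1−k⁴ = 0.9085.
d_o³ = 16T/[π τ_allow (1−k⁴)] = 16×1600000/(π×101.0×0.9085) = 88850 mm³.
d_o = 44.62 mm.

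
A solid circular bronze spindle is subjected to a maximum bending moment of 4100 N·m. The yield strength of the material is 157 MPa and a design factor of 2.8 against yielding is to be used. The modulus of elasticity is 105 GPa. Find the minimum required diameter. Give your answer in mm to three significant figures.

σ_allow = 157/2.8 = 56.07 MPa.
For a solid circular section σ = 32M/(πd³), so d³ = 32M/(π σ_allow) = 32×4100000/(π×56.07) = 744800 mm³.
d = 90.65 mm.

d = 90.6 mm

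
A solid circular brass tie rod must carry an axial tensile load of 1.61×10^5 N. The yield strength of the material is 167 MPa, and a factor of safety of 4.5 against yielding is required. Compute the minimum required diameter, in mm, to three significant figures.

d = 74.3 mm

Allowable stress σ_allow = 167/4.5 = 37.11 MPa.
Required area A = F/σ_allow = 161000/37.11 = 4338 mm².
A = πd²/4 → d = √(4A/π) = 74.32 mm.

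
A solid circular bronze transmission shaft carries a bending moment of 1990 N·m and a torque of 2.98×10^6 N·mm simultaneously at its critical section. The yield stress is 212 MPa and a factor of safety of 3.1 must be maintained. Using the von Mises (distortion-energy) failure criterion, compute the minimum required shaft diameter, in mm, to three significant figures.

d = 78.6 mm

σ_allow = σ_y/n = 212/3.1 = 68.39 MPa.
For a solid shaft σ_b = 32M/(πd³) and τ = 16T/(πd³), so the von Mises stress is σ' = (16/πd³)·√(4M²+3T²).
√(4M²+3T²) = √(4×(1.990×10^6)² + 3×(2.980×10^6)²) = 6.518×10^6 N·mm.
d³ = 16×6.518×10^6/(π×68.39) = 485400 mm³.
d = 78.59 mm.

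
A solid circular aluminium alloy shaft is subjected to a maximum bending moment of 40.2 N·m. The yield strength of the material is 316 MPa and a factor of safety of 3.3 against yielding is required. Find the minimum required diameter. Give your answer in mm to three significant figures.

σ_allow = 316/3.3 = 95.76 MPa.
For a solid circular section σ = 32M/(πd³), so d³ = 32M/(π σ_allow) = 32×40200/(π×95.76) = 4276 mm³.
d = 16.23 mm.

d = 16.2 mm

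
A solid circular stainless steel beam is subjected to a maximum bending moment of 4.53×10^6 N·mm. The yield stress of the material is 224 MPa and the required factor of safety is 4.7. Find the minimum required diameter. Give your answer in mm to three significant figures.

d = 98.9 mm

σ_allow = 224/4.7 = 47.66 MPa.
For a solid circular section σ = 32M/(πd³), so d³ = 32M/(π σ_allow) = 32×4530000/(π×47.66) = 968200 mm³.
d = 98.93 mm.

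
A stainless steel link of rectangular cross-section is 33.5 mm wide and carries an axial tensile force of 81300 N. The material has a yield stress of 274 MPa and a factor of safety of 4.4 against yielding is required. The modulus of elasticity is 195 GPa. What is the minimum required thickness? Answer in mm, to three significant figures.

σ_allow = 274/4.4 = 62.27 MPa.
Required area A = F/σ_allow = 81300/62.27 = 1306 mm².
t = A/w = 1306/33.5 = 38.97 mm.

t = 39.0 mm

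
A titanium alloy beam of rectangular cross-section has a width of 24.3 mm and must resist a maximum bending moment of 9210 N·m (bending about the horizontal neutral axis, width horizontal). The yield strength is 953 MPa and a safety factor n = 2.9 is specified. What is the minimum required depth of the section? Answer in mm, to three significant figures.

h = 83.2 mm

σ_allow = 953/2.9 = 328.6 MPa.
For a rectangular section σ = 6M/(bh²), so h² = 6M/(b σ_allow) = 6×9210000/(24.3×328.6) = 6920 mm².
h = 83.19 mm.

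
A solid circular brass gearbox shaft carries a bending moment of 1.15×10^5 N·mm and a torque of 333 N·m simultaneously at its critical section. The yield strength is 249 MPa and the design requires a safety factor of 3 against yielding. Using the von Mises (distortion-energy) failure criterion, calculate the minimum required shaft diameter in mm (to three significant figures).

d = 33.6 mm

σ_allow = σ_y/n = 249/3 = 83.00 MPa.
For a solid shaft σ_b = 32M/(πd³) and τ = 16T/(πd³), so the von Mises stress is σ' = (16/πd³)·√(4M²+3T²).
√(4M²+3T²) = √(4×(115000)² + 3×(333000)²) = 620900 N·mm.
d³ = 16×620900/(π×83.00) = 38100 mm³.
d = 33.65 mm.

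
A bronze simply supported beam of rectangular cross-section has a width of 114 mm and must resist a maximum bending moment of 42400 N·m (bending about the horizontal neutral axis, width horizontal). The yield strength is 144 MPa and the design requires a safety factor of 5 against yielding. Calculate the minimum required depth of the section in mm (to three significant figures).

σ_allow = 144/5 = 28.80 MPa.
For a rectangular section σ = 6M/(bh²), so h² = 6M/(b σ_allow) = 6×4.2400×10^7/(114×28.80) = 77490 mm².
h = 278.4 mm.

h = 278 mm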